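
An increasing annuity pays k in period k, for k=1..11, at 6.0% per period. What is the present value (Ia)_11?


(Ia)_n = sum_{k=1}^{n} k * v^k, v = 1/(1+i)
v = 0.943396
Sum computed term by term:
(Ia)_11 = 42.7571


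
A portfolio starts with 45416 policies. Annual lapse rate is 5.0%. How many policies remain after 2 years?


remaining = initial * (1 - lapse)^years
= 45416 * (1 - 0.05)^2
= 45416 * 0.9025
= 40987.94


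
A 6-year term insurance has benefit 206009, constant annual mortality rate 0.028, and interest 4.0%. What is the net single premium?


NSP = benefit * sum_{k=0}^{n-1} k_p_x * q * v^(k+1)
With constant q=0.028, v=0.961538
Sum = 0.137325
NSP = 206009 * 0.137325
= 28290.2214


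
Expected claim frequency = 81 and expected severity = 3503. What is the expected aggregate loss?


E[S] = E[N] * E[X]
= 81 * 3503
= 283743


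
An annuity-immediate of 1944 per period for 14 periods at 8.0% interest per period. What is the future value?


FV = PMT * ((1+i)^n - 1) / i
= 1944 * ((1.08)^14 - 1) / 0.08
= 1944 * (2.937194 - 1) / 0.08
= 47073.8051


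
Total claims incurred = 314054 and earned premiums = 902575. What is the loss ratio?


Loss ratio = claims / premiums
= 314054 / 902575
= 0.348


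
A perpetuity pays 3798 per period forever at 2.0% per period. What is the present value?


PV = PMT / i
= 3798 / 0.02
= 189900.0


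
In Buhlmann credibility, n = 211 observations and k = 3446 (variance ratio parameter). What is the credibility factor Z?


Z = n / (n + k)
= 211 / (211 + 3446)
= 211 / 3657
= 0.0577


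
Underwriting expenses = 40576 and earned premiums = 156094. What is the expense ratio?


Expense ratio = expenses / premiums
= 40576 / 156094
= 0.2599


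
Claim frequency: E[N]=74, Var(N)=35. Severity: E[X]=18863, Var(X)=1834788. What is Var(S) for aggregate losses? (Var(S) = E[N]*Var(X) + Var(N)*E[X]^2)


Var(S) = E[N]*Var(X) + Var(N)*E[X]^2
= 74*1834788 + 35*18863^2
= 135774312 + 12453446915
= 1.2589e+10


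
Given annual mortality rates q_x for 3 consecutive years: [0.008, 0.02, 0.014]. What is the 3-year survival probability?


p_k = 1 - q_k for each year
Survival = product of (1 - q_k)
= 0.992 * 0.98 * 0.986
= 0.9585


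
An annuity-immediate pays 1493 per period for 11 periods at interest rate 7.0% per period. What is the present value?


PV = PMT * (1 - (1+i)^(-n)) / i
= 1493 * (1 - (1+0.07)^(-11)) / 0.07
= 1493 * (1 - 0.475093) / 0.07
= 1493 * 7.498674
= 11195.5208


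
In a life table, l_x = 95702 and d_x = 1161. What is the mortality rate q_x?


q_x = d_x / l_x
= 1161 / 95702
= 0.0121


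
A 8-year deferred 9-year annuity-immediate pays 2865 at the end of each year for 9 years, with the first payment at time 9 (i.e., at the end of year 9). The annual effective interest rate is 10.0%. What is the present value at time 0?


PV at time 8 of the 9-year annuity-immediate:
a_n = 2865 * (1-(1+0.1)^(-9))/0.1 = 16499.6032
Discount back 8 years to time 0:
PV = 16499.6032 * (1+0.1)^(-8)
= 16499.6032 * 0.466507
= 7697.1867


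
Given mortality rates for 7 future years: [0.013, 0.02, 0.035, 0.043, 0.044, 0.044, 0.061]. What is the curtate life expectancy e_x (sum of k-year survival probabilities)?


e_x = sum_{k=1}^{n} k_p_x
k_p_x values:
  1_p_x = 0.987
  2_p_x = 0.96726
  3_p_x = 0.933406
  4_p_x = 0.893269
  5_p_x = 0.853966
  6_p_x = 0.816391
  7_p_x = 0.766591
e_x = 6.2179


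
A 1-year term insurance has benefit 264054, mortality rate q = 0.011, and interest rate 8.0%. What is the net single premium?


NSP = benefit * q * v
v = 1/(1+i) = 0.925926
NSP = 264054 * 0.011 * 0.925926
= 2689.4389


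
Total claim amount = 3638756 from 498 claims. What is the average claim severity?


severity = total / number
= 3638756 / 498
= 7306.739


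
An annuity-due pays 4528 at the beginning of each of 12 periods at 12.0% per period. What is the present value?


PV_due = PMT * (1-(1+i)^(-n))/i * (1+i)
PV_immediate = 28048.1265
PV_due = 28048.1265 * 1.12
= 31413.9017


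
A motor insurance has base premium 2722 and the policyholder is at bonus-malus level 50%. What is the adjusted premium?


adjusted = base * BM_level / 100
= 2722 * 50 / 100
= 2722 * 0.5
= 1361.0


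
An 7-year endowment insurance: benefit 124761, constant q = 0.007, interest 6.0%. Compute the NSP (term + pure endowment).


Term component = 4781.8468
Pure endowment = 7_p_x * v^7 * benefit = 0.952017 * 0.665057 * 124761 = 78991.8945
NSP = 83773.7413


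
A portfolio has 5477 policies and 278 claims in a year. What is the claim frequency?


frequency = claims / policies
= 278 / 5477
= 0.0508


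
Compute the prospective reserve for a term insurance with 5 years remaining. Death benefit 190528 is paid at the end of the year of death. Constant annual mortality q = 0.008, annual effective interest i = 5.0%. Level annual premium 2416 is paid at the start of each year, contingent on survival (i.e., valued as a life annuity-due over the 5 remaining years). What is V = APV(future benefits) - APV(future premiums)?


v = 1/(1+i) = 0.952381
APV(future benefits) per unit = sum_{k=0}^{4} k_p_x * q * v^(k+1) = 0.034113
APV(future benefits) = 190528 * 0.034113 = 6499.4335
Life annuity-due factor ä_{x:5} = sum_{k=0}^{4} k_p_x * v^k = 4.477298
APV(future premiums) = 2416 * 4.477298 = 10817.1522
V = 6499.4335 - 10817.1522
= -4317.7187


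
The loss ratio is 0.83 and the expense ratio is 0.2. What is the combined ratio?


Combined ratio = loss ratio + expense ratio
= 0.83 + 0.2
= 1.03


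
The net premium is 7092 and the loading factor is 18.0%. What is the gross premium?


Gross = net * (1 + loading)
= 7092 * (1 + 0.18)
= 7092 * 1.18
= 8368.56


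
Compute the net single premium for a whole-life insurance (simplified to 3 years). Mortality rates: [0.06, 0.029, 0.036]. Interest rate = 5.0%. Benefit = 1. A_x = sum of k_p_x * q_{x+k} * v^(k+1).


v = 0.952381
Year 0: k_p_x=1.0, q=0.06, term=0.057143
Year 1: k_p_x=0.94, q=0.029, term=0.024726
Year 2: k_p_x=0.91274, q=0.036, term=0.028385
A_x = 0.1103


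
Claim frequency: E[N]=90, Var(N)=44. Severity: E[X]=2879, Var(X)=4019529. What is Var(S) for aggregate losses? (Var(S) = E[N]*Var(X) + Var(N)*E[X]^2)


Var(S) = E[N]*Var(X) + Var(N)*E[X]^2
= 90*4019529 + 44*2879^2
= 361757610 + 364700204
= 7.2646e+08


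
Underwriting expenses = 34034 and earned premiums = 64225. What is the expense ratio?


Expense ratio = expenses / premiums
= 34034 / 64225
= 0.5299


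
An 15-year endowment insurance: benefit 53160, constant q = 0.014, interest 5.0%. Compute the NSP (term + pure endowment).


Term component = 7101.3666
Pure endowment = 15_p_x * v^15 * benefit = 0.809382 * 0.481017 * 53160 = 20696.6097
NSP = 27797.9764


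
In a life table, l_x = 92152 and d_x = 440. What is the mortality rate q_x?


q_x = d_x / l_x
= 440 / 92152
= 0.0048


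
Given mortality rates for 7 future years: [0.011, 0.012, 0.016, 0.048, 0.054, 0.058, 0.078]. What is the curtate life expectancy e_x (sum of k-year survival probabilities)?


e_x = sum_{k=1}^{n} k_p_x
k_p_x values:
  1_p_x = 0.989
  2_p_x = 0.977132
  3_p_x = 0.961498
  4_p_x = 0.915346
  5_p_x = 0.865917
  6_p_x = 0.815694
  7_p_x = 0.75207
e_x = 6.2767


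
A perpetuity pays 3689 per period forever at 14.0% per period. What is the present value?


PV = PMT / i
= 3689 / 0.14
= 26350.0


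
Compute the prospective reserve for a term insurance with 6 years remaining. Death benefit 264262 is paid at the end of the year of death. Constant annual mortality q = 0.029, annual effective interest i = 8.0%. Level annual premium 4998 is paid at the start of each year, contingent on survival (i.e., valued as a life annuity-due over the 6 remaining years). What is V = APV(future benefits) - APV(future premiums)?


v = 1/(1+i) = 0.925926
APV(future benefits) per unit = sum_{k=0}^{5} k_p_x * q * v^(k+1) = 0.125533
APV(future benefits) = 264262 * 0.125533 = 33173.6117
Life annuity-due factor ä_{x:6} = sum_{k=0}^{5} k_p_x * v^k = 4.675023
APV(future premiums) = 4998 * 4.675023 = 23365.7674
V = 33173.6117 - 23365.7674
= 9807.8443


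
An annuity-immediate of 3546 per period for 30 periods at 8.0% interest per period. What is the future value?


FV = PMT * ((1+i)^n - 1) / i
= 3546 * ((1.08)^30 - 1) / 0.08
= 3546 * (10.062657 - 1) / 0.08
= 401702.2666


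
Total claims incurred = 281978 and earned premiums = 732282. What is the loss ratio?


Loss ratio = claims / premiums
= 281978 / 732282
= 0.3851


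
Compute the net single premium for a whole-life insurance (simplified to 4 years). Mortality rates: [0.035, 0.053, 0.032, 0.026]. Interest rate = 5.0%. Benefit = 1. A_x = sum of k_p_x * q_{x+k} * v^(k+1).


v = 0.952381
Year 0: k_p_x=1.0, q=0.035, term=0.033333
Year 1: k_p_x=0.965, q=0.053, term=0.04639
Year 2: k_p_x=0.913855, q=0.032, term=0.025262
Year 3: k_p_x=0.884612, q=0.026, term=0.018922
A_x = 0.1239


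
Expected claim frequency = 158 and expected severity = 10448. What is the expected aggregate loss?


E[S] = E[N] * E[X]
= 158 * 10448
= 1.6508e+06


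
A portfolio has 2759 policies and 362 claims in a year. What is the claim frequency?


frequency = claims / policies
= 362 / 2759
= 0.1312


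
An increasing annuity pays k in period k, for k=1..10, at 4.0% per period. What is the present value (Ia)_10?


(Ia)_n = sum_{k=1}^{n} k * v^k, v = 1/(1+i)
v = 0.961538
Sum computed term by term:
(Ia)_10 = 41.9922


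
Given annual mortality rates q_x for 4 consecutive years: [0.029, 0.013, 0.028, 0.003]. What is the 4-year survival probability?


p_k = 1 - q_k for each year
Survival = product of (1 - q_k)
= 0.971 * 0.987 * 0.972 * 0.997
= 0.9287


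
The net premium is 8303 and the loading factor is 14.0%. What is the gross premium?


Gross = net * (1 + loading)
= 8303 * (1 + 0.14)
= 8303 * 1.14
= 9465.42


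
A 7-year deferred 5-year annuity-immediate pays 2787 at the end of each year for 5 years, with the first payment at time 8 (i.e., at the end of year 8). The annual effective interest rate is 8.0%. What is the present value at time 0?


PV at time 7 of the 5-year annuity-immediate:
a_n = 2787 * (1-(1+0.08)^(-5))/0.08 = 11127.6829
Discount back 7 years to time 0:
PV = 11127.6829 * (1+0.08)^(-7)
= 11127.6829 * 0.58349
= 6492.8961


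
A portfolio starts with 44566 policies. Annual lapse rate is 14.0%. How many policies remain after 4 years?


remaining = initial * (1 - lapse)^years
= 44566 * (1 - 0.14)^4
= 44566 * 0.547008
= 24377.9657


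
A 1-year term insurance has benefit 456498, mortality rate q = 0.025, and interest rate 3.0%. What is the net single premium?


NSP = benefit * q * v
v = 1/(1+i) = 0.970874
NSP = 456498 * 0.025 * 0.970874
= 11080.0485


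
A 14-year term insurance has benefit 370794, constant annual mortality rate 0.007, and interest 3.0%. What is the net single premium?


NSP = benefit * sum_{k=0}^{n-1} k_p_x * q * v^(k+1)
With constant q=0.007, v=0.970874
Sum = 0.075828
NSP = 370794 * 0.075828
= 28116.5427


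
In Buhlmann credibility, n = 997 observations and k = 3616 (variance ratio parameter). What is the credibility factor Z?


Z = n / (n + k)
= 997 / (997 + 3616)
= 997 / 4613
= 0.2161


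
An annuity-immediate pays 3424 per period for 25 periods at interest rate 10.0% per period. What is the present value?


PV = PMT * (1 - (1+i)^(-n)) / i
= 3424 * (1 - (1+0.1)^(-25)) / 0.1
= 3424 * (1 - 0.092296) / 0.1
= 3424 * 9.07704
= 31079.785


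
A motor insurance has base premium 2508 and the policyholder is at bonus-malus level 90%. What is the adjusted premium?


adjusted = base * BM_level / 100
= 2508 * 90 / 100
= 2508 * 0.9
= 2257.2


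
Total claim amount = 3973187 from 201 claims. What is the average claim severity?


severity = total / number
= 3973187 / 201
= 19767.0995


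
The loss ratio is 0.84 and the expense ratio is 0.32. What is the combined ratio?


Combined ratio = loss ratio + expense ratio
= 0.84 + 0.32
= 1.16


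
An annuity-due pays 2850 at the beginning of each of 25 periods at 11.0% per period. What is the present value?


PV_due = PMT * (1-(1+i)^(-n))/i * (1+i)
PV_immediate = 24001.9723
PV_due = 24001.9723 * 1.11
= 26642.1892


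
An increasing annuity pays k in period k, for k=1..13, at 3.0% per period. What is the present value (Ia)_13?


(Ia)_n = sum_{k=1}^{n} k * v^k, v = 1/(1+i)
v = 0.970874
Sum computed term by term:
(Ia)_13 = 70.0546


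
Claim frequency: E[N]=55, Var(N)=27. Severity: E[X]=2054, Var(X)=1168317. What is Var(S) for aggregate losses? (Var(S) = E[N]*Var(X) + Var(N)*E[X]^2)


Var(S) = E[N]*Var(X) + Var(N)*E[X]^2
= 55*1168317 + 27*2054^2
= 64257435 + 113910732
= 1.7817e+08


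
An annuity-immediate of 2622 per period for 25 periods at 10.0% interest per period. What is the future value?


FV = PMT * ((1+i)^n - 1) / i
= 2622 * ((1.1)^25 - 1) / 0.1
= 2622 * (10.834706 - 1) / 0.1
= 257865.9898


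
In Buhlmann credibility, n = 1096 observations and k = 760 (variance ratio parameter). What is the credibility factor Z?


Z = n / (n + k)
= 1096 / (1096 + 760)
= 1096 / 1856
= 0.5905


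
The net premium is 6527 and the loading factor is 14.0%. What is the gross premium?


Gross = net * (1 + loading)
= 6527 * (1 + 0.14)
= 6527 * 1.14
= 7440.78


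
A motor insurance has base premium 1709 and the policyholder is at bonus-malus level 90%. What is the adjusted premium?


adjusted = base * BM_level / 100
= 1709 * 90 / 100
= 1709 * 0.9
= 1538.1


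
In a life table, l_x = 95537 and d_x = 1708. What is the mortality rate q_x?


q_x = d_x / l_x
= 1708 / 95537
= 0.0179


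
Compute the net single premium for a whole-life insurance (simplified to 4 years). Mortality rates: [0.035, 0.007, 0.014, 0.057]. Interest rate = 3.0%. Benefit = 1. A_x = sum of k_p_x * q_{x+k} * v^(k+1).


v = 0.970874
Year 0: k_p_x=1.0, q=0.035, term=0.033981
Year 1: k_p_x=0.965, q=0.007, term=0.006367
Year 2: k_p_x=0.958245, q=0.014, term=0.012277
Year 3: k_p_x=0.94483, q=0.057, term=0.04785
A_x = 0.1005


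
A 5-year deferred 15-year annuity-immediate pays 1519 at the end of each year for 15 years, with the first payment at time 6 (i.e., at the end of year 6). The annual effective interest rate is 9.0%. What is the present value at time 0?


PV at time 5 of the 15-year annuity-immediate:
a_n = 1519 * (1-(1+0.09)^(-15))/0.09 = 12244.1857
Discount back 5 years to time 0:
PV = 12244.1857 * (1+0.09)^(-5)
= 12244.1857 * 0.649931
= 7957.8806


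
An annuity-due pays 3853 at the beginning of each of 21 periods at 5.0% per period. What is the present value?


PV_due = PMT * (1-(1+i)^(-n))/i * (1+i)
PV_immediate = 49399.9014
PV_due = 49399.9014 * 1.05
= 51869.8964


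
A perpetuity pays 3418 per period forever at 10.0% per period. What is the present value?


PV = PMT / i
= 3418 / 0.1
= 34180.0


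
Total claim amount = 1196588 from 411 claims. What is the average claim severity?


severity = total / number
= 1196588 / 411
= 2911.4063


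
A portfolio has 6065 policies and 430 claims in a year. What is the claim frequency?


frequency = claims / policies
= 430 / 6065
= 0.0709


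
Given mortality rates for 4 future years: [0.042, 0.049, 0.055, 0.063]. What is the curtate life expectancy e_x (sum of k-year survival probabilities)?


e_x = sum_{k=1}^{n} k_p_x
k_p_x values:
  1_p_x = 0.958
  2_p_x = 0.911058
  3_p_x = 0.86095
  4_p_x = 0.80671
e_x = 3.5367


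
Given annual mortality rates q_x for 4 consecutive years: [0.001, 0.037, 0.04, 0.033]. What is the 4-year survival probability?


p_k = 1 - q_k for each year
Survival = product of (1 - q_k)
= 0.999 * 0.963 * 0.96 * 0.967
= 0.8931


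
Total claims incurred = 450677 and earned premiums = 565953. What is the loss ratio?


Loss ratio = claims / premiums
= 450677 / 565953
= 0.7963


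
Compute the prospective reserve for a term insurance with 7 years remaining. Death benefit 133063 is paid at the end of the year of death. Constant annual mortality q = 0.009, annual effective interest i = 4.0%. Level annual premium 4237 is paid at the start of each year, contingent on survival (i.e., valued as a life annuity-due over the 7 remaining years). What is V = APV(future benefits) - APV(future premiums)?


v = 1/(1+i) = 0.961538
APV(future benefits) per unit = sum_{k=0}^{6} k_p_x * q * v^(k+1) = 0.052656
APV(future benefits) = 133063 * 0.052656 = 7006.5883
Life annuity-due factor ä_{x:7} = sum_{k=0}^{6} k_p_x * v^k = 6.084713
APV(future premiums) = 4237 * 6.084713 = 25780.93
V = 7006.5883 - 25780.93
= -18774.3417


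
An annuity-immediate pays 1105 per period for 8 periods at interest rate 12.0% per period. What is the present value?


PV = PMT * (1 - (1+i)^(-n)) / i
= 1105 * (1 - (1+0.12)^(-8)) / 0.12
= 1105 * (1 - 0.403883) / 0.12
= 1105 * 4.96764
= 5489.2419


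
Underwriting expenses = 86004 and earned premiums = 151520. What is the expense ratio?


Expense ratio = expenses / premiums
= 86004 / 151520
= 0.5676


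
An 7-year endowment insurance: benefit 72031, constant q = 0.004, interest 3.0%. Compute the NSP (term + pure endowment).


Term component = 1774.5359
Pure endowment = 7_p_x * v^7 * benefit = 0.972334 * 0.813092 * 72031 = 56947.4445
NSP = 58721.9805


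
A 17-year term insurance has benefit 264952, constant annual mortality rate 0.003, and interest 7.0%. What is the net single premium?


NSP = benefit * sum_{k=0}^{n-1} k_p_x * q * v^(k+1)
With constant q=0.003, v=0.934579
Sum = 0.028734
NSP = 264952 * 0.028734
= 7613.0782


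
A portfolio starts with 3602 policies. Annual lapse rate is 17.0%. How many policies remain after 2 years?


remaining = initial * (1 - lapse)^years
= 3602 * (1 - 0.17)^2
= 3602 * 0.6889
= 2481.4178


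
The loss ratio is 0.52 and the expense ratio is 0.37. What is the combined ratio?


Combined ratio = loss ratio + expense ratio
= 0.52 + 0.37
= 0.89


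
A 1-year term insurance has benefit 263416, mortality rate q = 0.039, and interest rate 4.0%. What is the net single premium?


NSP = benefit * q * v
v = 1/(1+i) = 0.961538
NSP = 263416 * 0.039 * 0.961538
= 9878.1


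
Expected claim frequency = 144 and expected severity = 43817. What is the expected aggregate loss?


E[S] = E[N] * E[X]
= 144 * 43817
= 6.3096e+06


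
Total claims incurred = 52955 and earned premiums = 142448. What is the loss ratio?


Loss ratio = claims / premiums
= 52955 / 142448
= 0.3717


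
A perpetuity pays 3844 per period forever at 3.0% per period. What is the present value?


PV = PMT / i
= 3844 / 0.03
= 128133.3333


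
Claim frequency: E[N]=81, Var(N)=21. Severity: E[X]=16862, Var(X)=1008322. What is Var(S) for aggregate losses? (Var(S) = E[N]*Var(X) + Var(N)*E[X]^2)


Var(S) = E[N]*Var(X) + Var(N)*E[X]^2
= 81*1008322 + 21*16862^2
= 81674082 + 5970867924
= 6.0525e+09


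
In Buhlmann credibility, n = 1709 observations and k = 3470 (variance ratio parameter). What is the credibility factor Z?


Z = n / (n + k)
= 1709 / (1709 + 3470)
= 1709 / 5179
= 0.33


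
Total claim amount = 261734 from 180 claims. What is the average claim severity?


severity = total / number
= 261734 / 180
= 1454.0778


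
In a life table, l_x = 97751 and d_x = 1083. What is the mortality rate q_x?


q_x = d_x / l_x
= 1083 / 97751
= 0.0111


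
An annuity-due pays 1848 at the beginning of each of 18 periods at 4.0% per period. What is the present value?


PV_due = PMT * (1-(1+i)^(-n))/i * (1+i)
PV_immediate = 23394.3808
PV_due = 23394.3808 * 1.04
= 24330.156


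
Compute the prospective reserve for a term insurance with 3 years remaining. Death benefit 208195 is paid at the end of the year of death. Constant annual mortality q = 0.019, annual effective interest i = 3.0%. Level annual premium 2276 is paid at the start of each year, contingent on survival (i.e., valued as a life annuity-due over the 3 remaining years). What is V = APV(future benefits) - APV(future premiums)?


v = 1/(1+i) = 0.970874
APV(future benefits) per unit = sum_{k=0}^{2} k_p_x * q * v^(k+1) = 0.052749
APV(future benefits) = 208195 * 0.052749 = 10982.0538
Life annuity-due factor ä_{x:3} = sum_{k=0}^{2} k_p_x * v^k = 2.859545
APV(future premiums) = 2276 * 2.859545 = 6508.3238
V = 10982.0538 - 6508.3238
= 4473.73


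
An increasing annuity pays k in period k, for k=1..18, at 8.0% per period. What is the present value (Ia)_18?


(Ia)_n = sum_{k=1}^{n} k * v^k, v = 1/(1+i)
v = 0.925926
Sum computed term by term:
(Ia)_18 = 70.2144


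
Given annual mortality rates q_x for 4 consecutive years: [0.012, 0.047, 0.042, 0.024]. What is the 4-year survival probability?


p_k = 1 - q_k for each year
Survival = product of (1 - q_k)
= 0.988 * 0.953 * 0.958 * 0.976
= 0.8804


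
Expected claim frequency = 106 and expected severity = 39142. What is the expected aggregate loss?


E[S] = E[N] * E[X]
= 106 * 39142
= 4.1491e+06


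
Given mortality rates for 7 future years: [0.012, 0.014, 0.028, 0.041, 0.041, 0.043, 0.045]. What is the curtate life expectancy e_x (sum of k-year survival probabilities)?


e_x = sum_{k=1}^{n} k_p_x
k_p_x values:
  1_p_x = 0.988
  2_p_x = 0.974168
  3_p_x = 0.946891
  4_p_x = 0.908069
  5_p_x = 0.870838
  6_p_x = 0.833392
  7_p_x = 0.795889
e_x = 6.3172


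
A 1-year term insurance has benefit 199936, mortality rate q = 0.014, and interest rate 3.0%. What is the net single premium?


NSP = benefit * q * v
v = 1/(1+i) = 0.970874
NSP = 199936 * 0.014 * 0.970874
= 2717.5767


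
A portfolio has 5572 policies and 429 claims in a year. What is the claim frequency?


frequency = claims / policies
= 429 / 5572
= 0.077


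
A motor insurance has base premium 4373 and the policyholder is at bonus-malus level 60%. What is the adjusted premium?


adjusted = base * BM_level / 100
= 4373 * 60 / 100
= 4373 * 0.6
= 2623.8


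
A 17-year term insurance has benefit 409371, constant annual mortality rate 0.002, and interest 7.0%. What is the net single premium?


NSP = benefit * sum_{k=0}^{n-1} k_p_x * q * v^(k+1)
With constant q=0.002, v=0.934579
Sum = 0.019278
NSP = 409371 * 0.019278
= 7891.975


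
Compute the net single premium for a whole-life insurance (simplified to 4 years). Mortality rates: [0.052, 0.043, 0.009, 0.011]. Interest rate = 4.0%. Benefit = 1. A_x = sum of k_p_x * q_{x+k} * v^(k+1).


v = 0.961538
Year 0: k_p_x=1.0, q=0.052, term=0.05
Year 1: k_p_x=0.948, q=0.043, term=0.037689
Year 2: k_p_x=0.907236, q=0.009, term=0.007259
Year 3: k_p_x=0.899071, q=0.011, term=0.008454
A_x = 0.1034


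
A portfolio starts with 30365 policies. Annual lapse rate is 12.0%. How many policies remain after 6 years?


remaining = initial * (1 - lapse)^years
= 30365 * (1 - 0.12)^6
= 30365 * 0.464404
= 14101.6301


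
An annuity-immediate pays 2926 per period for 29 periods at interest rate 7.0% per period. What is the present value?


PV = PMT * (1 - (1+i)^(-n)) / i
= 2926 * (1 - (1+0.07)^(-29)) / 0.07
= 2926 * (1 - 0.140563) / 0.07
= 2926 * 12.277674
= 35924.4743


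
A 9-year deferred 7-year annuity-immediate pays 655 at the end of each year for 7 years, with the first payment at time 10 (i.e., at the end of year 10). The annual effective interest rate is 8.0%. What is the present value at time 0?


PV at time 9 of the 7-year annuity-immediate:
a_n = 655 * (1-(1+0.08)^(-7))/0.08 = 3410.1724
Discount back 9 years to time 0:
PV = 3410.1724 * (1+0.08)^(-9)
= 3410.1724 * 0.500249
= 1705.9352


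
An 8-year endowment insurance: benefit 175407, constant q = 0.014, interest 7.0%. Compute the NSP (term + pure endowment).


Term component = 14034.5987
Pure endowment = 8_p_x * v^8 * benefit = 0.893337 * 0.582009 * 175407 = 91199.4079
NSP = 105234.0066


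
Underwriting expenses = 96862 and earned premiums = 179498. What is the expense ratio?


Expense ratio = expenses / premiums
= 96862 / 179498
= 0.5396


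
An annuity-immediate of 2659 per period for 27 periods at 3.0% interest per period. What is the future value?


FV = PMT * ((1+i)^n - 1) / i
= 2659 * ((1.03)^27 - 1) / 0.03
= 2659 * (2.221289 - 1) / 0.03
= 108246.9155


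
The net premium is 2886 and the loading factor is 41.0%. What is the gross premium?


Gross = net * (1 + loading)
= 2886 * (1 + 0.41)
= 2886 * 1.41
= 4069.26


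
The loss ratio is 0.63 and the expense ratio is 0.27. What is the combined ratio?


Combined ratio = loss ratio + expense ratio
= 0.63 + 0.27
= 0.9


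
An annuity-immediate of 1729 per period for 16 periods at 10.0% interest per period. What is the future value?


FV = PMT * ((1+i)^n - 1) / i
= 1729 * ((1.1)^16 - 1) / 0.1
= 1729 * (4.594973 - 1) / 0.1
= 62157.0829


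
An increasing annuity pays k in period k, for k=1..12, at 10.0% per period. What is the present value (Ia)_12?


(Ia)_n = sum_{k=1}^{n} k * v^k, v = 1/(1+i)
v = 0.909091
Sum computed term by term:
(Ia)_12 = 36.7149


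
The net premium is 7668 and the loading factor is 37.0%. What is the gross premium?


Gross = net * (1 + loading)
= 7668 * (1 + 0.37)
= 7668 * 1.37
= 10505.16


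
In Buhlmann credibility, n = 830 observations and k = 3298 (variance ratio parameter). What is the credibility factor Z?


Z = n / (n + k)
= 830 / (830 + 3298)
= 830 / 4128
= 0.2011


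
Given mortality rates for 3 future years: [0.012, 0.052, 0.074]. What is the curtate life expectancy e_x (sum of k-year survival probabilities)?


e_x = sum_{k=1}^{n} k_p_x
k_p_x values:
  1_p_x = 0.988
  2_p_x = 0.936624
  3_p_x = 0.867314
e_x = 2.7919


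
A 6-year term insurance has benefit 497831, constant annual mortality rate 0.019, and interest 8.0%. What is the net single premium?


NSP = benefit * sum_{k=0}^{n-1} k_p_x * q * v^(k+1)
With constant q=0.019, v=0.925926
Sum = 0.084126
NSP = 497831 * 0.084126
= 41880.7055


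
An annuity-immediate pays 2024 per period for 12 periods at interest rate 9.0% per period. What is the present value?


PV = PMT * (1 - (1+i)^(-n)) / i
= 2024 * (1 - (1+0.09)^(-12)) / 0.09
= 2024 * (1 - 0.355535) / 0.09
= 2024 * 7.160725
= 14493.308


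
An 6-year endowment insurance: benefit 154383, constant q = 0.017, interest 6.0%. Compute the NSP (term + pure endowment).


Term component = 12405.3417
Pure endowment = 6_p_x * v^6 * benefit = 0.902238 * 0.704961 * 154383 = 98194.0994
NSP = 110599.4411


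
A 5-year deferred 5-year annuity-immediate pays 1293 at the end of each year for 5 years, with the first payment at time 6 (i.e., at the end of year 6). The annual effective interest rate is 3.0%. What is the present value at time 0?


PV at time 5 of the 5-year annuity-immediate:
a_n = 1293 * (1-(1+0.03)^(-5))/0.03 = 5921.5614
Discount back 5 years to time 0:
PV = 5921.5614 * (1+0.03)^(-5)
= 5921.5614 * 0.862609
= 5107.9909


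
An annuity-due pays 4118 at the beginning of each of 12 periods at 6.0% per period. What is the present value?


PV_due = PMT * (1-(1+i)^(-n))/i * (1+i)
PV_immediate = 34524.6693
PV_due = 34524.6693 * 1.06
= 36596.1495


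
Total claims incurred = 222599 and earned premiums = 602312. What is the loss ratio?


Loss ratio = claims / premiums
= 222599 / 602312
= 0.3696


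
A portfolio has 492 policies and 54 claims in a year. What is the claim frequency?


frequency = claims / policies
= 54 / 492
= 0.1098


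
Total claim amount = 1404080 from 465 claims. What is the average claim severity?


severity = total / number
= 1404080 / 465
= 3019.5269


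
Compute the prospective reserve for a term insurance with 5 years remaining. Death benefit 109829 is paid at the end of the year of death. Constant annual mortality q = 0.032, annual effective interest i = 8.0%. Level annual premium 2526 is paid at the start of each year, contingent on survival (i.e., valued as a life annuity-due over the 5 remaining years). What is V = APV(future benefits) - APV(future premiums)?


v = 1/(1+i) = 0.925926
APV(future benefits) per unit = sum_{k=0}^{4} k_p_x * q * v^(k+1) = 0.120446
APV(future benefits) = 109829 * 0.120446 = 13228.4452
Life annuity-due factor ä_{x:5} = sum_{k=0}^{4} k_p_x * v^k = 4.065047
APV(future premiums) = 2526 * 4.065047 = 10268.3083
V = 13228.4452 - 10268.3083
= 2960.137


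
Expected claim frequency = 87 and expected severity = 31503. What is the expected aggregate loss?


E[S] = E[N] * E[X]
= 87 * 31503
= 2.7408e+06


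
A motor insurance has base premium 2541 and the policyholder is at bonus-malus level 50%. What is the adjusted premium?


adjusted = base * BM_level / 100
= 2541 * 50 / 100
= 2541 * 0.5
= 1270.5


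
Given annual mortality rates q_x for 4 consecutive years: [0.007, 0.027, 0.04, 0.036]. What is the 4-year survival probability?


p_k = 1 - q_k for each year
Survival = product of (1 - q_k)
= 0.993 * 0.973 * 0.96 * 0.964
= 0.8941


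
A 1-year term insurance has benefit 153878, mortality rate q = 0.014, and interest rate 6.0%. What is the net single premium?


NSP = benefit * q * v
v = 1/(1+i) = 0.943396
NSP = 153878 * 0.014 * 0.943396
= 2032.3509


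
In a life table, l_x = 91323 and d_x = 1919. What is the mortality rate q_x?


q_x = d_x / l_x
= 1919 / 91323
= 0.021


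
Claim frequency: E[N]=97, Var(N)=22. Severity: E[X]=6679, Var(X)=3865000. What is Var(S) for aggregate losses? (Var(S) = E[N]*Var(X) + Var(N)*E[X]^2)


Var(S) = E[N]*Var(X) + Var(N)*E[X]^2
= 97*3865000 + 22*6679^2
= 374905000 + 981398902
= 1.3563e+09


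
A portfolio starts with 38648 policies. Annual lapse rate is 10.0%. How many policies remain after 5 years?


remaining = initial * (1 - lapse)^years
= 38648 * (1 - 0.1)^5
= 38648 * 0.59049
= 22821.2575


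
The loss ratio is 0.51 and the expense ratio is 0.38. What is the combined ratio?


Combined ratio = loss ratio + expense ratio
= 0.51 + 0.38
= 0.89


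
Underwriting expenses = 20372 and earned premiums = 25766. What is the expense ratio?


Expense ratio = expenses / premiums
= 20372 / 25766
= 0.7907


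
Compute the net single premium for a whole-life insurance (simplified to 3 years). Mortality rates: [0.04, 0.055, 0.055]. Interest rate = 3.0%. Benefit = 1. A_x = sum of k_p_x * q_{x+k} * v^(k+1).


v = 0.970874
Year 0: k_p_x=1.0, q=0.04, term=0.038835
Year 1: k_p_x=0.96, q=0.055, term=0.049769
Year 2: k_p_x=0.9072, q=0.055, term=0.045662
A_x = 0.1343


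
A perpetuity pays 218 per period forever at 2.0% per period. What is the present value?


PV = PMT / i
= 218 / 0.02
= 10900.0


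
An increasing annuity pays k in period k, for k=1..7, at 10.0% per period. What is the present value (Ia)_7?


(Ia)_n = sum_{k=1}^{n} k * v^k, v = 1/(1+i)
v = 0.909091
Sum computed term by term:
(Ia)_7 = 17.6315


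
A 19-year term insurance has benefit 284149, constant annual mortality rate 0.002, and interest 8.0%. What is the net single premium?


NSP = benefit * sum_{k=0}^{n-1} k_p_x * q * v^(k+1)
With constant q=0.002, v=0.925926
Sum = 0.01895
NSP = 284149 * 0.01895
= 5384.5285


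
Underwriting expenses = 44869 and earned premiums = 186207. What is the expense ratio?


Expense ratio = expenses / premiums
= 44869 / 186207
= 0.241


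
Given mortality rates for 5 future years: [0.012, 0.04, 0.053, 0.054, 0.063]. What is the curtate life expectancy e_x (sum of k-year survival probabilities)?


e_x = sum_{k=1}^{n} k_p_x
k_p_x values:
  1_p_x = 0.988
  2_p_x = 0.94848
  3_p_x = 0.898211
  4_p_x = 0.849707
  5_p_x = 0.796176
e_x = 4.4806


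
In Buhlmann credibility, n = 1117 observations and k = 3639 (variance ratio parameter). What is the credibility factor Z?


Z = n / (n + k)
= 1117 / (1117 + 3639)
= 1117 / 4756
= 0.2349


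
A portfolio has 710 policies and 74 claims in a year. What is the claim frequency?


frequency = claims / policies
= 74 / 710
= 0.1042


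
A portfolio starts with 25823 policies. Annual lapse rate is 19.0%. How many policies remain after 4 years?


remaining = initial * (1 - lapse)^years
= 25823 * (1 - 0.19)^4
= 25823 * 0.430467
= 11115.9548


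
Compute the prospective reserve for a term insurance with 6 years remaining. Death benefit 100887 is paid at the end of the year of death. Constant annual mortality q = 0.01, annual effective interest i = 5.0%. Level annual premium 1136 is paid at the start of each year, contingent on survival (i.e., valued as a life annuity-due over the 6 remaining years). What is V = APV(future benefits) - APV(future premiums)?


v = 1/(1+i) = 0.952381
APV(future benefits) per unit = sum_{k=0}^{5} k_p_x * q * v^(k+1) = 0.049576
APV(future benefits) = 100887 * 0.049576 = 5001.5238
Life annuity-due factor ä_{x:6} = sum_{k=0}^{5} k_p_x * v^k = 5.205428
APV(future premiums) = 1136 * 5.205428 = 5913.366
V = 5001.5238 - 5913.366
= -911.8422


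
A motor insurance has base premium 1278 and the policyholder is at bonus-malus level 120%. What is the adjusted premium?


adjusted = base * BM_level / 100
= 1278 * 120 / 100
= 1278 * 1.2
= 1533.6


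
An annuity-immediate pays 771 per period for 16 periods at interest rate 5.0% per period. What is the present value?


PV = PMT * (1 - (1+i)^(-n)) / i
= 771 * (1 - (1+0.05)^(-16)) / 0.05
= 771 * (1 - 0.458112) / 0.05
= 771 * 10.83777
= 8355.9203


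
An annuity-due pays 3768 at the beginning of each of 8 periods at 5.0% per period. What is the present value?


PV_due = PMT * (1-(1+i)^(-n))/i * (1+i)
PV_immediate = 24353.3857
PV_due = 24353.3857 * 1.05
= 25571.055


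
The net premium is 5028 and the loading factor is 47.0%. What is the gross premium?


Gross = net * (1 + loading)
= 5028 * (1 + 0.47)
= 5028 * 1.47
= 7391.16


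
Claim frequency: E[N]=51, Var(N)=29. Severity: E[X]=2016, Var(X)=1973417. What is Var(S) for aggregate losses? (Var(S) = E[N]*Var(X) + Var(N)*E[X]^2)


Var(S) = E[N]*Var(X) + Var(N)*E[X]^2
= 51*1973417 + 29*2016^2
= 100644267 + 117863424
= 2.1851e+08


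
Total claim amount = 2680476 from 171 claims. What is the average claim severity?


severity = total / number
= 2680476 / 171
= 15675.2982


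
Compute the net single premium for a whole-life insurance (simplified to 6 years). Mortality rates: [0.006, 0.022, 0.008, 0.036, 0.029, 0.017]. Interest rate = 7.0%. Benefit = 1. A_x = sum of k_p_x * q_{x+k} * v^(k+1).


v = 0.934579
Year 0: k_p_x=1.0, q=0.006, term=0.005607
Year 1: k_p_x=0.994, q=0.022, term=0.0191
Year 2: k_p_x=0.972132, q=0.008, term=0.006348
Year 3: k_p_x=0.964355, q=0.036, term=0.026485
Year 4: k_p_x=0.929638, q=0.029, term=0.019222
Year 5: k_p_x=0.902679, q=0.017, term=0.010225
A_x = 0.087


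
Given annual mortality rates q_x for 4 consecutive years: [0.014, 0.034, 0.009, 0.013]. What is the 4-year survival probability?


p_k = 1 - q_k for each year
Survival = product of (1 - q_k)
= 0.986 * 0.966 * 0.991 * 0.987
= 0.9316


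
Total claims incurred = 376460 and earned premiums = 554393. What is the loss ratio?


Loss ratio = claims / premiums
= 376460 / 554393
= 0.679


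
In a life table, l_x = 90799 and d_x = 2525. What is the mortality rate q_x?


q_x = d_x / l_x
= 2525 / 90799
= 0.0278


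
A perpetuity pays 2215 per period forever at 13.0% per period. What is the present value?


PV = PMT / i
= 2215 / 0.13
= 17038.4615


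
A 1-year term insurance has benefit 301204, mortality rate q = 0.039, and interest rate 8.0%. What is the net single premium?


NSP = benefit * q * v
v = 1/(1+i) = 0.925926
NSP = 301204 * 0.039 * 0.925926
= 10876.8111


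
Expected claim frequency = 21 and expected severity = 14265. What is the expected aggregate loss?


E[S] = E[N] * E[X]
= 21 * 14265
= 299565


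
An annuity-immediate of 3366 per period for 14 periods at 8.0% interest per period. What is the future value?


FV = PMT * ((1+i)^n - 1) / i
= 3366 * ((1.08)^14 - 1) / 0.08
= 3366 * (2.937194 - 1) / 0.08
= 81507.4217


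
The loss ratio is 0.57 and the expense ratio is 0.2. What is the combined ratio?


Combined ratio = loss ratio + expense ratio
= 0.57 + 0.2
= 0.77


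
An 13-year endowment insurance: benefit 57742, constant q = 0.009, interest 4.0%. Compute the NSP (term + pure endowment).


Term component = 4942.4676
Pure endowment = 13_p_x * v^13 * benefit = 0.889114 * 0.600574 * 57742 = 30833.0097
NSP = 35775.4773


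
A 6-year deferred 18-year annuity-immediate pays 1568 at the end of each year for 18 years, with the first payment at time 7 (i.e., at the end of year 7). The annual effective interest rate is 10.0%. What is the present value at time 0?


PV at time 6 of the 18-year annuity-immediate:
a_n = 1568 * (1-(1+0.1)^(-18))/0.1 = 12859.8142
Discount back 6 years to time 0:
PV = 12859.8142 * (1+0.1)^(-6)
= 12859.8142 * 0.564474
= 7259.0298


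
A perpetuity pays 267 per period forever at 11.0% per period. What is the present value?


PV = PMT / i
= 267 / 0.11
= 2427.2727


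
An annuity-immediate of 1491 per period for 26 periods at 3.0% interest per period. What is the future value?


FV = PMT * ((1+i)^n - 1) / i
= 1491 * ((1.03)^26 - 1) / 0.03
= 1491 * (2.156591 - 1) / 0.03
= 57482.586


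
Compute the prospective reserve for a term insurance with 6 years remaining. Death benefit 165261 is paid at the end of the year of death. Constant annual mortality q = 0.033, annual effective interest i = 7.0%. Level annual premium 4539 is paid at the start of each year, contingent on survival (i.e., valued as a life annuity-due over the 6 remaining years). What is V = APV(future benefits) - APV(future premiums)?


v = 1/(1+i) = 0.934579
APV(future benefits) per unit = sum_{k=0}^{5} k_p_x * q * v^(k+1) = 0.145833
APV(future benefits) = 165261 * 0.145833 = 24100.5253
Life annuity-due factor ä_{x:6} = sum_{k=0}^{5} k_p_x * v^k = 4.728528
APV(future premiums) = 4539 * 4.728528 = 21462.7888
V = 24100.5253 - 21462.7888
= 2637.7365


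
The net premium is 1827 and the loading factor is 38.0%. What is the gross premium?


Gross = net * (1 + loading)
= 1827 * (1 + 0.38)
= 1827 * 1.38
= 2521.26


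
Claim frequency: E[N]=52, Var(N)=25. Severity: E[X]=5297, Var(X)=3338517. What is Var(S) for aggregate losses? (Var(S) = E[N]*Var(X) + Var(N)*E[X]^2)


Var(S) = E[N]*Var(X) + Var(N)*E[X]^2
= 52*3338517 + 25*5297^2
= 173602884 + 701455225
= 8.7506e+08


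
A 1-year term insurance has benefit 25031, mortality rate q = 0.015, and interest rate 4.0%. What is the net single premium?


NSP = benefit * q * v
v = 1/(1+i) = 0.961538
NSP = 25031 * 0.015 * 0.961538
= 361.024


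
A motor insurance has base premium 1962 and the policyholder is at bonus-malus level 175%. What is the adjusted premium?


adjusted = base * BM_level / 100
= 1962 * 175 / 100
= 1962 * 1.75
= 3433.5


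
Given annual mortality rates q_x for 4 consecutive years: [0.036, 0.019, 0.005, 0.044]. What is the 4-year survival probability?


p_k = 1 - q_k for each year
Survival = product of (1 - q_k)
= 0.964 * 0.981 * 0.995 * 0.956
= 0.8996


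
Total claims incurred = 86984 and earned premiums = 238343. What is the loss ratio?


Loss ratio = claims / premiums
= 86984 / 238343
= 0.365


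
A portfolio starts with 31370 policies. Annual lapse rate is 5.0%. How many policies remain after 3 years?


remaining = initial * (1 - lapse)^years
= 31370 * (1 - 0.05)^3
= 31370 * 0.857375
= 26895.8537


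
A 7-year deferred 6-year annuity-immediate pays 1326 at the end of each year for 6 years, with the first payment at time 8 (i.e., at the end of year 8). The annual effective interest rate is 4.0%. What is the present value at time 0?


PV at time 7 of the 6-year annuity-immediate:
a_n = 1326 * (1-(1+0.04)^(-6))/0.04 = 6951.0735
Discount back 7 years to time 0:
PV = 6951.0735 * (1+0.04)^(-7)
= 6951.0735 * 0.759918
= 5282.2446
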